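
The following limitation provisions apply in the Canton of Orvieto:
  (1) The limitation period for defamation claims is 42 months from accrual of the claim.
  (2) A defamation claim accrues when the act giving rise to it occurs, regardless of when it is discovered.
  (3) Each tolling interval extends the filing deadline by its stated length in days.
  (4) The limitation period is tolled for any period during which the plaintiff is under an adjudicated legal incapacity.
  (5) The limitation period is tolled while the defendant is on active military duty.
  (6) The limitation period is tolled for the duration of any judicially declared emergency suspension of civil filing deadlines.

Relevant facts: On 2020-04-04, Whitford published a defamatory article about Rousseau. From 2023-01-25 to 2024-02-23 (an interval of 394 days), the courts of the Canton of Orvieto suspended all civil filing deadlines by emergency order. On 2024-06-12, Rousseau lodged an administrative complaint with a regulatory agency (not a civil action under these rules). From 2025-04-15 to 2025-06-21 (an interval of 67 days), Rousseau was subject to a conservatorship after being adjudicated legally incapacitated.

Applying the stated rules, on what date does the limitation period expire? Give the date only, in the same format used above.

The claim accrued on 2020-04-04, when the wrongful act occurred.
The untolled deadline — 42 months after 2020-04-04 — is 2023-10-04.
The period was tolled for 394 days by the emergency suspension of filing deadlines (2023-01-25 to 2024-02-23), pushing the deadline to 2024-11-01.
The plaintiff's legal incapacity from 2025-04-15 to 2025-06-21 began after the period had already run on 2024-11-01, so it has no tolling effect.
The other events in the timeline have no effect on the limitation period under the stated rules.

2024-11-01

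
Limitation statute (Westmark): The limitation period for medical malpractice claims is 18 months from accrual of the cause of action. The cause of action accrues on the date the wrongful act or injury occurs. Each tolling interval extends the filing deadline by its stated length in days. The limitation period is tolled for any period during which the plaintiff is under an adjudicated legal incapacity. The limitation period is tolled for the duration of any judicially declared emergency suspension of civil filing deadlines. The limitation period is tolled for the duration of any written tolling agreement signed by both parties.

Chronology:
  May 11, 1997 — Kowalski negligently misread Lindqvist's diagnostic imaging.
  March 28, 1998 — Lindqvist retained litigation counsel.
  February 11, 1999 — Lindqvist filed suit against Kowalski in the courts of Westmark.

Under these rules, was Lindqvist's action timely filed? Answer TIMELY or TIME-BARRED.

TIME-BARRED

The claim accrued on May 11, 1997, when the wrongful act occurred.
The untolled deadline — 18 months after May 11, 1997 — is November 11, 1998.
The other events in the timeline have no effect on the limitation period under the stated rules.
The February 11, 1999 filing falls after the November 11, 1998 deadline; the claim is time-barred.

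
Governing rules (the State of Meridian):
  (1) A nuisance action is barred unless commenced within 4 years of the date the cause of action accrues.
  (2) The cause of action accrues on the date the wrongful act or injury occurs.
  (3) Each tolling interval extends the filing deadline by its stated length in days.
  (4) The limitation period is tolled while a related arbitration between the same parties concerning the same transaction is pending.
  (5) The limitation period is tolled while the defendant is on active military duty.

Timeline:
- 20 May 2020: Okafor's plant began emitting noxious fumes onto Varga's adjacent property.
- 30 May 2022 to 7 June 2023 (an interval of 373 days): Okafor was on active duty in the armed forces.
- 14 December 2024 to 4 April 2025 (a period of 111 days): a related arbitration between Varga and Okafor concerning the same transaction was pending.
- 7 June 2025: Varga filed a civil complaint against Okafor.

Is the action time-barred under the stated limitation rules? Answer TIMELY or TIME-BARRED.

The cause of action accrued on 20 May 2020, the date of the act.
Adding the 4 years base period to 20 May 2020 gives a deadline of 20 May 2024, before any tolling.
Because the defendant's active military service ran from 30 May 2022 to 7 June 2023, the deadline is extended by 373 days to 28 May 2025.
The pending related arbitration from 14 December 2024 to 4 April 2025 tolled the period for 111 days, extending the deadline to 16 September 2025.
The 7 June 2025 filing precedes the 16 September 2025 deadline; the claim is timely.

TIMELY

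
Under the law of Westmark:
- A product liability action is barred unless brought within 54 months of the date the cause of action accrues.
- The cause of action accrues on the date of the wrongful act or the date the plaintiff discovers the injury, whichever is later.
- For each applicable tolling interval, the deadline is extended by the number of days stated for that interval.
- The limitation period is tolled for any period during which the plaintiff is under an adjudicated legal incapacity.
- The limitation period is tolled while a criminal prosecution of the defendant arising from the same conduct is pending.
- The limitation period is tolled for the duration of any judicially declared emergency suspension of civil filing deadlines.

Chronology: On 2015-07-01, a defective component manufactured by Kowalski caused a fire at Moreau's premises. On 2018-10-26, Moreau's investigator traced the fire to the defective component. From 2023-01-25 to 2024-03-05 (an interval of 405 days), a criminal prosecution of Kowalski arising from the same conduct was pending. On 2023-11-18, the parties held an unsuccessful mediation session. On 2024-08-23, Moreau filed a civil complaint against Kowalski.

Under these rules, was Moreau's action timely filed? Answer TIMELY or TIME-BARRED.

TIME-BARRED

The claim accrued on 2018-10-26 — the later of the 2015-07-01 act and the 2018-10-26 discovery.
The untolled deadline — 54 months after 2018-10-26 — is 2023-04-26.
The pending criminal prosecution from 2023-01-25 to 2024-03-05 tolled the period for 405 days, extending the deadline to 2024-06-04.
The other events in the timeline have no effect on the limitation period under the stated rules.
Filing on 2024-08-23 missed the 2024-06-04 deadline — the action is time-barred.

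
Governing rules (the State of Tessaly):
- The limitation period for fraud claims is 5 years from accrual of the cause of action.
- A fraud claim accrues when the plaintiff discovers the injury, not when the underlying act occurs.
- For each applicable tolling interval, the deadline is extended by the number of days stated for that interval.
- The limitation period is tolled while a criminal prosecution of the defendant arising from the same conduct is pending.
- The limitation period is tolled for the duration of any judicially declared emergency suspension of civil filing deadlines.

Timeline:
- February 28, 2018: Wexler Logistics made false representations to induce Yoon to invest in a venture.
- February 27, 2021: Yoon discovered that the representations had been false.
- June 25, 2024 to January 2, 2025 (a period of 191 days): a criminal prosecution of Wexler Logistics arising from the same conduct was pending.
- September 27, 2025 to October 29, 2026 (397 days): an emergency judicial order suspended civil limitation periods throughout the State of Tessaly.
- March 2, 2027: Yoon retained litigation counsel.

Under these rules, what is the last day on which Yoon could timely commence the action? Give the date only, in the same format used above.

October 8, 2027

Under the discovery rule, the claim accrued on February 27, 2021, when Yoon discovered the injury — not on the February 28, 2018 date of the underlying act.
Adding the 5 years base period to February 27, 2021 gives a deadline of February 27, 2026, before any tolling.
The period was tolled for 191 days by the pending criminal prosecution (June 25, 2024 to January 2, 2025), pushing the deadline to September 6, 2026.
Because the emergency suspension of filing deadlines ran from September 27, 2025 to October 29, 2026, the deadline is extended by 397 days to October 8, 2027.
None of the other events listed affects the running of the period under the stated rules.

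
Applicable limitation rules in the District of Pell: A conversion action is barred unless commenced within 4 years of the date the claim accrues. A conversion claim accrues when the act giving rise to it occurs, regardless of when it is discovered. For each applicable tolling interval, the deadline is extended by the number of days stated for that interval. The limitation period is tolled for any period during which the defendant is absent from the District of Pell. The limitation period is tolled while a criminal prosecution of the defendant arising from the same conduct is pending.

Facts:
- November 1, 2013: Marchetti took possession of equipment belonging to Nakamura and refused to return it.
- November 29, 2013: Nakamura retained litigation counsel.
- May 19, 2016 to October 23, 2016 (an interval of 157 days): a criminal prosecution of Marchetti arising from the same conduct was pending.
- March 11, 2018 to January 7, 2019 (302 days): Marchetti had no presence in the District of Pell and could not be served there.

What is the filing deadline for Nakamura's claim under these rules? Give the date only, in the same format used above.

February 3, 2019

The claim accrued on November 1, 2013, the date of the act.
The untolled deadline — 4 years after November 1, 2013 — is November 1, 2017.
The period was tolled for 157 days by the pending criminal prosecution (May 19, 2016 to October 23, 2016), pushing the deadline to April 7, 2018.
The period was tolled for 302 days by the defendant's absence from the jurisdiction (March 11, 2018 to January 7, 2019), pushing the deadline to February 3, 2019.
None of the other events listed affects the running of the period under the stated rules.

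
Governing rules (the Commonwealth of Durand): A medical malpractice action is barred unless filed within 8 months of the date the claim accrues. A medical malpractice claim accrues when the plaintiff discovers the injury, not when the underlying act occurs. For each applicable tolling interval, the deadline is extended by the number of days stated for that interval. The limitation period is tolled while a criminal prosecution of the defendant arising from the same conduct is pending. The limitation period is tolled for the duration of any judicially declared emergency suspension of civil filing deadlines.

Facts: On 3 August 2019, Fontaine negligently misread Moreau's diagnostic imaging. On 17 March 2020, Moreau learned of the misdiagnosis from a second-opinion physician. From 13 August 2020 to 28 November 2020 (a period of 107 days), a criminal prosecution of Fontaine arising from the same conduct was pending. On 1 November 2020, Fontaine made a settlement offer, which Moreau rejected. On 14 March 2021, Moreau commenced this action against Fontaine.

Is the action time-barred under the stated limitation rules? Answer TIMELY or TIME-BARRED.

Under the discovery rule, the claim accrued on 17 March 2020, when Moreau discovered the injury — not on the 3 August 2019 date of the underlying act.
The untolled deadline — 8 months after 17 March 2020 — is 17 November 2020.
Because the pending criminal prosecution ran from 13 August 2020 to 28 November 2020, the deadline is extended by 107 days to 4 March 2021.
None of the other events listed affects the running of the period under the stated rules.
Filing on 14 March 2021 missed the 4 March 2021 deadline — the action is time-barred.

TIME-BARRED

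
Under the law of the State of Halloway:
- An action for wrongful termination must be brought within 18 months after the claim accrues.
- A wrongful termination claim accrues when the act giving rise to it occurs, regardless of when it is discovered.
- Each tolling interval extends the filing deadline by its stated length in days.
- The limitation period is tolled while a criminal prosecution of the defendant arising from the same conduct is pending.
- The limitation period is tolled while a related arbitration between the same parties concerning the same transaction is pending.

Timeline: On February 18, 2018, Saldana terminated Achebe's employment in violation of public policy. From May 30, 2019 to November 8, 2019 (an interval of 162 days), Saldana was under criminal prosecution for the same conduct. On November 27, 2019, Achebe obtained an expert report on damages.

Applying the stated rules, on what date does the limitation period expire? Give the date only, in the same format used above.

The claim accrued on February 18, 2018, the date of the act.
18 months from February 18, 2018 is August 18, 2019.
Because the pending criminal prosecution ran from May 30, 2019 to November 8, 2019, the deadline is extended by 162 days to January 27, 2020.
None of the other events listed affects the running of the period under the stated rules.

January 27, 2020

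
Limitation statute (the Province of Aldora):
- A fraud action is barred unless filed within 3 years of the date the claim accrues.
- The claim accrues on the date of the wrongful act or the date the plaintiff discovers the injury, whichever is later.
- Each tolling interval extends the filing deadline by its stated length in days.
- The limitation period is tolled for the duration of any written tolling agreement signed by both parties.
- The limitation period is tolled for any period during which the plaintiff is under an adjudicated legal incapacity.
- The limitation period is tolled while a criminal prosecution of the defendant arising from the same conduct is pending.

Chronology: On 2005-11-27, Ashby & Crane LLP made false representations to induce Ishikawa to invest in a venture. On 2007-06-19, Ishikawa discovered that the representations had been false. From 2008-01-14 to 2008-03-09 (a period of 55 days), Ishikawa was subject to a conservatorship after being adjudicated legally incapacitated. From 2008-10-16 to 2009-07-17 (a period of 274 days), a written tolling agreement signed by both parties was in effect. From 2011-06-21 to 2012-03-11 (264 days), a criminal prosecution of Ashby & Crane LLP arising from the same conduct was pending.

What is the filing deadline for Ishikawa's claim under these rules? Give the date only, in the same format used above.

Because discovery on 2007-06-19 post-dates the 2005-11-27 act, accrual under the later-of rule falls on 2007-06-19.
The untolled deadline — 3 years after 2007-06-19 — is 2010-06-19.
The period was tolled for 55 days by the plaintiff's legal incapacity (2008-01-14 to 2008-03-09), pushing the deadline to 2010-08-13.
Because the written tolling agreement ran from 2008-10-16 to 2009-07-17, the deadline is extended by 274 days to 2011-05-14.
The pending criminal prosecution starting 2011-06-21 came too late — the period had run on 2011-05-14 — and so does not extend the deadline.

2011-05-14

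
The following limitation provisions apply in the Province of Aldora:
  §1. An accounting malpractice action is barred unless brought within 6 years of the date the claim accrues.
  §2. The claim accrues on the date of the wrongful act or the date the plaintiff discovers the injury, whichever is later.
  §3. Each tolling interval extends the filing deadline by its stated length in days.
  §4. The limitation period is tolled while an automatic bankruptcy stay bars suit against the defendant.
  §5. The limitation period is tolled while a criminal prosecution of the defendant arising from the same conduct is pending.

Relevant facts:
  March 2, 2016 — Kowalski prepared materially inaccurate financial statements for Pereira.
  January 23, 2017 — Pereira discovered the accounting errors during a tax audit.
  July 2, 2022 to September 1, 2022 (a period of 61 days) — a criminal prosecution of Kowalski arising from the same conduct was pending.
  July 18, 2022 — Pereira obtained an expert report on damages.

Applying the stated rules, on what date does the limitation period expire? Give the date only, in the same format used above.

The claim accrued on January 23, 2017 — the later of the March 2, 2016 act and the January 23, 2017 discovery.
6 years from January 23, 2017 is January 23, 2023.
The period was tolled for 61 days by the pending criminal prosecution (July 2, 2022 to September 1, 2022), pushing the deadline to March 25, 2023.
None of the other events listed affects the running of the period under the stated rules.

March 25, 2023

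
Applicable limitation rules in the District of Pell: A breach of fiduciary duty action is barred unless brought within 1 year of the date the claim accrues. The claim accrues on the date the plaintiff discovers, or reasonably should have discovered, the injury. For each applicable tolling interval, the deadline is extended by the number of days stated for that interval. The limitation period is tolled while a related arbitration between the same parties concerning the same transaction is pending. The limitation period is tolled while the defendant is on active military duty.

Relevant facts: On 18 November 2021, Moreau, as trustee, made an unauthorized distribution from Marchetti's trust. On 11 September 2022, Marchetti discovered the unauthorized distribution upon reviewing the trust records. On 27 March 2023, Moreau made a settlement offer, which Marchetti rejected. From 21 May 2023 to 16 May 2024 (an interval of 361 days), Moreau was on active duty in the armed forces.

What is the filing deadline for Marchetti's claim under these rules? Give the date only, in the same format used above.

6 September 2024

Under the discovery rule, the claim accrued on 11 September 2022, when Marchetti discovered the injury — not on the 18 November 2021 date of the underlying act.
Adding the 1 year base period to 11 September 2022 gives a deadline of 11 September 2023, before any tolling.
Because the defendant's active military service ran from 21 May 2023 to 16 May 2024, the deadline is extended by 361 days to 6 September 2024.
The other events in the timeline have no effect on the limitation period under the stated rules.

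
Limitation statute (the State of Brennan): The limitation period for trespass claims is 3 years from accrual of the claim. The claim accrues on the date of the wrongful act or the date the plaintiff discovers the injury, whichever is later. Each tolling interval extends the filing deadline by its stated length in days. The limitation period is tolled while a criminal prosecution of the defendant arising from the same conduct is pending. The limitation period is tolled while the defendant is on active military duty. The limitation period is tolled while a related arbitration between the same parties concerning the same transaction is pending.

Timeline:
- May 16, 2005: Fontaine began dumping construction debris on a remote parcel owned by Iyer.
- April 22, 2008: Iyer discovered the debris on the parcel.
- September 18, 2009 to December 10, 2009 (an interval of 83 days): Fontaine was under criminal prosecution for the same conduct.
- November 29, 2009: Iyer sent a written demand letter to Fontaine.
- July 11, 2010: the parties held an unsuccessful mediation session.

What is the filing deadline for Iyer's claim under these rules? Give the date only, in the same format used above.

Taking the later of the act (May 16, 2005) and discovery (April 22, 2008), the claim accrued on April 22, 2008.
3 years from April 22, 2008 is April 22, 2011.
The pending criminal prosecution from September 18, 2009 to December 10, 2009 tolled the period for 83 days, extending the deadline to July 14, 2011.
The other events in the timeline have no effect on the limitation period under the stated rules.

July 14, 2011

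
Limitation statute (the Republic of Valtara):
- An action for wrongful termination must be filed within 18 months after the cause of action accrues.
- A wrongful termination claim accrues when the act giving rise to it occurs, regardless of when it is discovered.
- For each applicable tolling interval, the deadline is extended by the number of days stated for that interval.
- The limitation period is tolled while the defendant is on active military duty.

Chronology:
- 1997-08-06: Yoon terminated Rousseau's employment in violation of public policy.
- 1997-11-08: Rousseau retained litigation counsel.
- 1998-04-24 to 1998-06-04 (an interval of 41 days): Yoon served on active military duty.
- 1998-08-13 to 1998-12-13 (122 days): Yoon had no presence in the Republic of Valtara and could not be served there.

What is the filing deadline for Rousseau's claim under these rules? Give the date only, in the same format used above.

The claim accrued on 1997-08-06, when the wrongful act occurred.
18 months from 1997-08-06 is 1999-02-06.
Because the defendant's active military service ran from 1998-04-24 to 1998-06-04, the deadline is extended by 41 days to 1999-03-19.
The defendant's absence from the jurisdiction from 1998-08-13 to 1998-12-13 does not toll the period, because no stated rule makes the defendant's absence a tolling event.
None of the other events listed affects the running of the period under the stated rules.

1999-03-19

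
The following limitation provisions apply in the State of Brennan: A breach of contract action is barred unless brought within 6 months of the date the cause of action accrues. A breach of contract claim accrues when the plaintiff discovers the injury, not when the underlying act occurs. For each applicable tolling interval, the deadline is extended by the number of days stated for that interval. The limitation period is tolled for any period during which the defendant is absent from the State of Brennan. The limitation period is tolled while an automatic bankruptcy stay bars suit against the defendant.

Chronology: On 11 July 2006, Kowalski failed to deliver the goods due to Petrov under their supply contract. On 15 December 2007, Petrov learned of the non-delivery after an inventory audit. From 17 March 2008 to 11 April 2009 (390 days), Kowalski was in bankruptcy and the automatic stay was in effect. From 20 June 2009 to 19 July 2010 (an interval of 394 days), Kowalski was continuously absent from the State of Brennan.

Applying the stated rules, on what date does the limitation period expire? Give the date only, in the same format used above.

8 August 2010

Accrual is tied to discovery, so the period began on 15 December 2007 rather than on 11 July 2006 when the act occurred.
Adding the 6 months base period to 15 December 2007 gives a deadline of 15 June 2008, before any tolling.
The period was tolled for 390 days by the automatic bankruptcy stay (17 March 2008 to 11 April 2009), pushing the deadline to 10 July 2009.
The period was tolled for 394 days by the defendant's absence from the jurisdiction (20 June 2009 to 19 July 2010), pushing the deadline to 8 August 2010.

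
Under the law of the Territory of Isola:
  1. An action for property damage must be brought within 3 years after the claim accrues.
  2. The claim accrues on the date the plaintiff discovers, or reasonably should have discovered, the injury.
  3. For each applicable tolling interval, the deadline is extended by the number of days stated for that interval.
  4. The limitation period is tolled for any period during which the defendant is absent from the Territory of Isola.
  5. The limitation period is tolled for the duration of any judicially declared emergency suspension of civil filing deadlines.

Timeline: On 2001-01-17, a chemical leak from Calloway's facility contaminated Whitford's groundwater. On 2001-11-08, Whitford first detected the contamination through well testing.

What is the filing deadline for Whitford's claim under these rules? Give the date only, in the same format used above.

2004-11-08

The claim did not accrue until Whitford discovered the injury on 2001-11-08; the 2001-01-17 act date does not start the clock under the stated rule.
Adding the 3 years base period to 2001-11-08 gives a deadline of 2004-11-08, before any tolling.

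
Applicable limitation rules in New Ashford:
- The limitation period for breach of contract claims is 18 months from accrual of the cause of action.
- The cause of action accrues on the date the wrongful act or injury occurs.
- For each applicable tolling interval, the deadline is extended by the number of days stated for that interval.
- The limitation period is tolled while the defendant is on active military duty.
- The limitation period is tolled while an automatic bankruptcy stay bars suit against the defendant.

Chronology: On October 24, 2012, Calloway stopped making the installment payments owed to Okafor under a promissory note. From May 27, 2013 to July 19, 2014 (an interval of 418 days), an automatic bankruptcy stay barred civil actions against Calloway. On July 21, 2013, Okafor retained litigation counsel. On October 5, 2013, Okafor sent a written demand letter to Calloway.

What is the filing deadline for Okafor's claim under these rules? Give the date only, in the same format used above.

June 16, 2015

The cause of action accrued on October 24, 2012, the date of the act.
The untolled deadline — 18 months after October 24, 2012 — is April 24, 2014.
The automatic bankruptcy stay from May 27, 2013 to July 19, 2014 tolled the period for 418 days, extending the deadline to June 16, 2015.
The other events in the timeline have no effect on the limitation period under the stated rules.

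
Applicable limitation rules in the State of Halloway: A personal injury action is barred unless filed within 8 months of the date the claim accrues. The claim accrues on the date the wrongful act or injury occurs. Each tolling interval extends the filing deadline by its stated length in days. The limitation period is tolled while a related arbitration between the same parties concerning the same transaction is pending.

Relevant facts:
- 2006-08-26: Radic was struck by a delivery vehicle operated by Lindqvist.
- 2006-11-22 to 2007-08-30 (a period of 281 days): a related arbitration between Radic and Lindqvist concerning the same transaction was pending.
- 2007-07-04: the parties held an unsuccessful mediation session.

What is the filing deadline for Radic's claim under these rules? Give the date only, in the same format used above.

The claim accrued on 2006-08-26, the date of the act.
The untolled deadline — 8 months after 2006-08-26 — is 2007-04-26.
The period was tolled for 281 days by the pending related arbitration (2006-11-22 to 2007-08-30), pushing the deadline to 2008-02-01.
The other events in the timeline have no effect on the limitation period under the stated rules.

2008-02-01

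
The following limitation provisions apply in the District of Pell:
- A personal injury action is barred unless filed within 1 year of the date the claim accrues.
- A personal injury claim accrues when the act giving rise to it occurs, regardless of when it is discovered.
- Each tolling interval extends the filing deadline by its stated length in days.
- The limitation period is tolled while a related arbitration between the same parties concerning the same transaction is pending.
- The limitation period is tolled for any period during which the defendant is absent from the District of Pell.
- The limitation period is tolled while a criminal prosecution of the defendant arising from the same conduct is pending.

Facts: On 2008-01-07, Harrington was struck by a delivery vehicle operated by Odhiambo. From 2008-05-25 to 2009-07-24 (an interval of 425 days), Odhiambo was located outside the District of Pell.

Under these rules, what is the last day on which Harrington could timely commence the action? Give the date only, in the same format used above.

The limitation period began to run on 2008-01-07.
1 year from 2008-01-07 is 2009-01-07.
Because the defendant's absence from the jurisdiction ran from 2008-05-25 to 2009-07-24, the deadline is extended by 425 days to 2010-03-08.

2010-03-08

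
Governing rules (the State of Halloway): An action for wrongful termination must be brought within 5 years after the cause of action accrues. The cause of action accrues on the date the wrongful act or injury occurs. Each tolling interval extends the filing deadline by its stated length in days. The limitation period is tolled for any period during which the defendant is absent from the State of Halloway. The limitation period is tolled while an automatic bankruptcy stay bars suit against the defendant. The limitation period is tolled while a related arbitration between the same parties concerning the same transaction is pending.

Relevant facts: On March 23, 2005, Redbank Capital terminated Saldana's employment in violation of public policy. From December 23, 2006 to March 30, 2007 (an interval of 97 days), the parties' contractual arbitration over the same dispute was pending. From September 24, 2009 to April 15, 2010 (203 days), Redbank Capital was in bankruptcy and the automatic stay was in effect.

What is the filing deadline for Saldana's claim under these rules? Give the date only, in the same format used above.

The claim accrued on March 23, 2005, when the wrongful act occurred.
5 years from March 23, 2005 is March 23, 2010.
The pending related arbitration from December 23, 2006 to March 30, 2007 tolled the period for 97 days, extending the deadline to June 28, 2010.
Because the automatic bankruptcy stay ran from September 24, 2009 to April 15, 2010, the deadline is extended by 203 days to January 17, 2011.

January 17, 2011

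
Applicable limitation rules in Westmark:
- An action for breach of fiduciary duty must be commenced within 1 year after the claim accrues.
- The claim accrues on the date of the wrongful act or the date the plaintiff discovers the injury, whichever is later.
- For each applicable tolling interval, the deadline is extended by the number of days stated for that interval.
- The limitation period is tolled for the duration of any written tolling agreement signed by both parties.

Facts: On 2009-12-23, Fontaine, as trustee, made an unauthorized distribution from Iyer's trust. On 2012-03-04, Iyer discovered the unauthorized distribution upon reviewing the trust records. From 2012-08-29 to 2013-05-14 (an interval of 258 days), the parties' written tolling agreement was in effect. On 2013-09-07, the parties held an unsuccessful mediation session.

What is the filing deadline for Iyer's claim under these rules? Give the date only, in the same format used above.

The claim accrued on 2012-03-04 — the later of the 2009-12-23 act and the 2012-03-04 discovery.
The untolled deadline — 1 year after 2012-03-04 — is 2013-03-04.
The period was tolled for 258 days by the written tolling agreement (2012-08-29 to 2013-05-14), pushing the deadline to 2013-11-17.
The other events in the timeline have no effect on the limitation period under the stated rules.

2013-11-17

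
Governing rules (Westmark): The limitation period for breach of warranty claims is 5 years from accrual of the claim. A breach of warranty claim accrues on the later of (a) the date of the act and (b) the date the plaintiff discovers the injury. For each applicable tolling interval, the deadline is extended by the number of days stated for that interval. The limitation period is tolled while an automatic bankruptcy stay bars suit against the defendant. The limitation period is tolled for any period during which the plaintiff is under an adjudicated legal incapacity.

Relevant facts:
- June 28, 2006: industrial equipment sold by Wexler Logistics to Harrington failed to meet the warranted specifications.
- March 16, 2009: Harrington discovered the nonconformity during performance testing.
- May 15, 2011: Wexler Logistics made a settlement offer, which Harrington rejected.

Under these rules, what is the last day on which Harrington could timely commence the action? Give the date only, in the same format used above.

The claim accrued on March 16, 2009 — the later of the June 28, 2006 act and the March 16, 2009 discovery.
Adding the 5 years base period to March 16, 2009 gives a deadline of March 16, 2014, before any tolling.
None of the other events listed affects the running of the period under the stated rules.

March 16, 2014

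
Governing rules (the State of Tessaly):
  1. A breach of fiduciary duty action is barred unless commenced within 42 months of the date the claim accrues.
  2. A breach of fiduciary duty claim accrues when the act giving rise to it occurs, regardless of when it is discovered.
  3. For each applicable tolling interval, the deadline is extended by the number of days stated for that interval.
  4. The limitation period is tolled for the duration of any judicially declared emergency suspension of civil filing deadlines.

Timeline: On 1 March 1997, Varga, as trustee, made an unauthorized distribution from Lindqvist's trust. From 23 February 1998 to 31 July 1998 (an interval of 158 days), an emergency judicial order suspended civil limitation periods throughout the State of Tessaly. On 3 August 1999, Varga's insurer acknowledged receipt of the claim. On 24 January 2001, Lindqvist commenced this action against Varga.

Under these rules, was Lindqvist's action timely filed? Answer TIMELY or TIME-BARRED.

TIMELY

The claim accrued on 1 March 1997, the date of the act.
42 months from 1 March 1997 is 1 September 2000.
The period was tolled for 158 days by the emergency suspension of filing deadlines (23 February 1998 to 31 July 1998), pushing the deadline to 6 February 2001.
The other events in the timeline have no effect on the limitation period under the stated rules.
Lindqvist filed on 24 January 2001, before the 6 February 2001 deadline, so the action is timely.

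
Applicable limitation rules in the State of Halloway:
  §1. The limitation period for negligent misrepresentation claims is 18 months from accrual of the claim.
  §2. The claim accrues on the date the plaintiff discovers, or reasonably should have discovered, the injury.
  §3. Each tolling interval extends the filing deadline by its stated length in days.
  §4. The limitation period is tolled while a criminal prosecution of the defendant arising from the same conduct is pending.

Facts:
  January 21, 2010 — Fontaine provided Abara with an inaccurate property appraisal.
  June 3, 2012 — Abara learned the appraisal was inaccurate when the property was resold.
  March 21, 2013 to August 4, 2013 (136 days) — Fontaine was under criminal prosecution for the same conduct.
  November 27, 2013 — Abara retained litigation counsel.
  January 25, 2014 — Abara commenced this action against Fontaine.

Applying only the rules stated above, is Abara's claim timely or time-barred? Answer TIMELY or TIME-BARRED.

TIMELY

The claim did not accrue until Abara discovered the injury on June 3, 2012; the January 21, 2010 act date does not start the clock under the stated rule.
18 months from June 3, 2012 is December 3, 2013.
Because the pending criminal prosecution ran from March 21, 2013 to August 4, 2013, the deadline is extended by 136 days to April 18, 2014.
Nothing else in the chronology tolls or restarts the period.
Abara filed on January 25, 2014, before the April 18, 2014 deadline, so the action is timely.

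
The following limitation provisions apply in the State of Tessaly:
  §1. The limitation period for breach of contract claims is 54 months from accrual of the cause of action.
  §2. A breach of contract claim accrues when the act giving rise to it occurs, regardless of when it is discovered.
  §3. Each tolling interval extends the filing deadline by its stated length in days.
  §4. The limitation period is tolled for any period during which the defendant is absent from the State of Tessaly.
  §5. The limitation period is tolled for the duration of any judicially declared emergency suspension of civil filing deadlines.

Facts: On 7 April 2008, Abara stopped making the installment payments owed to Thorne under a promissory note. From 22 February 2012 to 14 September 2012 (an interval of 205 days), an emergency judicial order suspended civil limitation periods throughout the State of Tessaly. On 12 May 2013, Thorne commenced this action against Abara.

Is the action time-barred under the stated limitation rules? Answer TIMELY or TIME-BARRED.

The limitation period began to run on 7 April 2008.
The untolled deadline — 54 months after 7 April 2008 — is 7 October 2012.
The emergency suspension of filing deadlines from 22 February 2012 to 14 September 2012 tolled the period for 205 days, extending the deadline to 30 April 2013.
Thorne filed on 12 May 2013, after the 30 April 2013 deadline, so the action is time-barred.

TIME-BARRED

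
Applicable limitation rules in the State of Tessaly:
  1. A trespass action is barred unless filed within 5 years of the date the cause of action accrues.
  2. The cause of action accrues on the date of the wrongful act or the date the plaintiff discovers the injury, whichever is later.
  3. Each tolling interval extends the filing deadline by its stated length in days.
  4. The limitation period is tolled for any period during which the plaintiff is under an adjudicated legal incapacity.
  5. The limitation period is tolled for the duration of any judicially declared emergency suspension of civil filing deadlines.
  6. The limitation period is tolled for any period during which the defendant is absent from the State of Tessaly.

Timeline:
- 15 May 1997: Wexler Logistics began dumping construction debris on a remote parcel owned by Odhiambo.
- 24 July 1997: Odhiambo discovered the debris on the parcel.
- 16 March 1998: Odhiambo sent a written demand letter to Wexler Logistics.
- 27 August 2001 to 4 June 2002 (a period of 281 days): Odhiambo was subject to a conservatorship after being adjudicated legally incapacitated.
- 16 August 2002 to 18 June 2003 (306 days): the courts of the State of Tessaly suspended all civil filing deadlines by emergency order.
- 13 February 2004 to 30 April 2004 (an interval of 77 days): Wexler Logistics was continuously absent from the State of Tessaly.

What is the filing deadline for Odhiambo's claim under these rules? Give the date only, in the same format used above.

Taking the later of the act (15 May 1997) and discovery (24 July 1997), the claim accrued on 24 July 1997.
The untolled deadline — 5 years after 24 July 1997 — is 24 July 2002.
The period was tolled for 281 days by the plaintiff's legal incapacity (27 August 2001 to 4 June 2002), pushing the deadline to 1 May 2003.
The period was tolled for 306 days by the emergency suspension of filing deadlines (16 August 2002 to 18 June 2003), pushing the deadline to 2 March 2004.
Because the defendant's absence from the jurisdiction ran from 13 February 2004 to 30 April 2004, the deadline is extended by 77 days to 18 May 2004.
The other events in the timeline have no effect on the limitation period under the stated rules.

18 May 2004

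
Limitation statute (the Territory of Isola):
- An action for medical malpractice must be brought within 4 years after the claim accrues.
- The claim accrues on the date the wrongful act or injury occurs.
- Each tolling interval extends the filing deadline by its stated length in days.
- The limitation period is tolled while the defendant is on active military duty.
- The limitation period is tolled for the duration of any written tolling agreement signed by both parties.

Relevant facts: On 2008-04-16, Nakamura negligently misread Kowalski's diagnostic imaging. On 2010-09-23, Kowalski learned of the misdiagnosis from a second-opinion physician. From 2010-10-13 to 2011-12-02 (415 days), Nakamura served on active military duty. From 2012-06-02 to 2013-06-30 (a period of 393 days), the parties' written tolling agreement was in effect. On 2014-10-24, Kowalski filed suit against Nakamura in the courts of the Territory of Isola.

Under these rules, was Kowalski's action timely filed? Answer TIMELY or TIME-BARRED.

TIME-BARRED

Accrual is governed by the date of the act, so the period began to run on 2008-04-16; the later discovery on 2010-09-23 is irrelevant under the stated rule.
4 years from 2008-04-16 is 2012-04-16.
The period was tolled for 415 days by the defendant's active military service (2010-10-13 to 2011-12-02), pushing the deadline to 2013-06-05.
The written tolling agreement from 2012-06-02 to 2013-06-30 tolled the period for 393 days, extending the deadline to 2014-07-03.
The 2014-10-24 filing falls after the 2014-07-03 deadline; the claim is time-barred.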